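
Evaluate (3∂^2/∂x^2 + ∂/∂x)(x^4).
4 x^{2} \left(x + 9\right)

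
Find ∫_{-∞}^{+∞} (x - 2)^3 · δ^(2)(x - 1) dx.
-6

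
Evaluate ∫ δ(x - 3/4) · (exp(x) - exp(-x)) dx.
2 \sinh{\left(\frac{3}{4} \right)}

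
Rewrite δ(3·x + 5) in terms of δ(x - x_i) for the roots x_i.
\frac{\delta(x + 5/3)}{3}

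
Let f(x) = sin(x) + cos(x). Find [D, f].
- \sin{\left(x \right)} + \cos{\left(x \right)}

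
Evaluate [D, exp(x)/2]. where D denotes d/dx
\frac{e^{x}}{2}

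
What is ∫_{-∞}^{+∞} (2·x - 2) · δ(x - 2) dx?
2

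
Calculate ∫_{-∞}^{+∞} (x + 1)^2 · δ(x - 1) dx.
4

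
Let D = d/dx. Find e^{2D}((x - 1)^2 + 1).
x^{2} + 2 x + 2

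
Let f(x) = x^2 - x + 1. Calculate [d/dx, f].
2 x - 1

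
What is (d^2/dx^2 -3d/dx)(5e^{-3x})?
90 e^{- 3 x}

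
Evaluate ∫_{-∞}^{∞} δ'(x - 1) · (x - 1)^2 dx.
0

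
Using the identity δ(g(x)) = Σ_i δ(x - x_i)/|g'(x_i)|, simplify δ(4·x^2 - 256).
\frac{\delta(x - 8) + \delta(x + 8)}{64}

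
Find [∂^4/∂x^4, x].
4\frac{d^{3}}{dx^{3}}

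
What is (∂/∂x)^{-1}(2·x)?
x^{2}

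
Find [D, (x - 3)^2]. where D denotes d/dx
2 x - 6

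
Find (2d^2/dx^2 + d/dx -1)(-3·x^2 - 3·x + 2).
3 x^{2} - 3 x - 17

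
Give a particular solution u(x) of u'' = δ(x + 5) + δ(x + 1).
\frac{|x + 5|}{2} + \frac{|x + 1|}{2}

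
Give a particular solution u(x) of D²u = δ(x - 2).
\frac{|x - 2|}{2}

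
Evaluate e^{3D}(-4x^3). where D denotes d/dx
- 4 x^{3} - 36 x^{2} - 108 x - 108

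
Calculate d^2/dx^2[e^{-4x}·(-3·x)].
24 \left(1 - 2 x\right) e^{- 4 x}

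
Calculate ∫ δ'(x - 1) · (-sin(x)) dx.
\cos{\left(1 \right)}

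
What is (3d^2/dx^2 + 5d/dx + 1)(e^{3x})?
43 e^{3 x}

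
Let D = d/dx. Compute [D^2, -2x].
-4D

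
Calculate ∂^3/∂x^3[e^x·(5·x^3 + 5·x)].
5 \left(x^{3} + 9 x^{2} + 19 x + 9\right) e^{x}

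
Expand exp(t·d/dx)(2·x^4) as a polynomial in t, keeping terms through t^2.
2 x^{2} \left(6 t^{2} + 4 t x + x^{2}\right)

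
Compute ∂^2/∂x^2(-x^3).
- 6 x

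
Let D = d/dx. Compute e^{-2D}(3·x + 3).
3 x - 3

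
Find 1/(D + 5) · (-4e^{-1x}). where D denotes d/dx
- e^{- x}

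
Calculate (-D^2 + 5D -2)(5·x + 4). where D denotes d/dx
17 - 10 x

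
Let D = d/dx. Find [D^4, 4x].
16D^{3}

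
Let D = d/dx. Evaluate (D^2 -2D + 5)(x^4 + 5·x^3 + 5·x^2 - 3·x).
5 x^{4} + 17 x^{3} + 7 x^{2} - 5 x + 16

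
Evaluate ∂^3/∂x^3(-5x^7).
- 1050 x^{4}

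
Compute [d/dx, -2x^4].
- 8 x^{3}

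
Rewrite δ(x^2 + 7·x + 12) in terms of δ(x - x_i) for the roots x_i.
\frac{\delta(x + 4) + \delta(x + 3)}{1}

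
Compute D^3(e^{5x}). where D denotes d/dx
125 e^{5 x}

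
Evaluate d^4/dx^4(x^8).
1680 x^{4}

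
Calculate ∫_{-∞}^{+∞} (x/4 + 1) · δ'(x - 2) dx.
- \frac{1}{4}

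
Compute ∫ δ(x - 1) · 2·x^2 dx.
2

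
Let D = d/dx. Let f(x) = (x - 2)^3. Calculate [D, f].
3 \left(x - 2\right)^{2}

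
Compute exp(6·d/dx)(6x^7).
6 x^{7} + 252 x^{6} + 4536 x^{5} + 45360 x^{4} + 272160 x^{3} + 979776 x^{2} + 1959552 x + 1679616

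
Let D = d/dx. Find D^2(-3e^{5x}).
- 75 e^{5 x}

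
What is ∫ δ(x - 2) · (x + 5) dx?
7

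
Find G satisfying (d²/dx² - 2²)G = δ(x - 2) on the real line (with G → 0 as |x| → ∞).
-\frac{e^{-2|x - 2|}}{4}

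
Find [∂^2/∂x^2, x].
2\frac{d}{dx}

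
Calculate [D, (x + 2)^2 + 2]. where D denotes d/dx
2 x + 4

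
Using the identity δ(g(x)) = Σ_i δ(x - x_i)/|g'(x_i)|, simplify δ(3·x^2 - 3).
\frac{\delta(x - 1) + \delta(x + 1)}{6}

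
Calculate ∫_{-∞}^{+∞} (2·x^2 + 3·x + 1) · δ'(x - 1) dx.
-7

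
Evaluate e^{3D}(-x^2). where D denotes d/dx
- x^{2} - 6 x - 9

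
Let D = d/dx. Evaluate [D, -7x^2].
- 14 x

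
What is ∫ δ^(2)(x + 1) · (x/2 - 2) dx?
0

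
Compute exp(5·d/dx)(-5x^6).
- 5 x^{6} - 150 x^{5} - 1875 x^{4} - 12500 x^{3} - 46875 x^{2} - 93750 x - 78125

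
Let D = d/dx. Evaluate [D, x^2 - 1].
2 x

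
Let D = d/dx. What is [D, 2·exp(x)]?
2 e^{x}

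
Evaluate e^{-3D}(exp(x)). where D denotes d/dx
e^{x - 3}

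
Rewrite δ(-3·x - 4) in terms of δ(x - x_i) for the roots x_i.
\frac{\delta(x + 4/3)}{3}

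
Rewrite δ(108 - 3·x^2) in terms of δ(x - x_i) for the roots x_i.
\frac{\delta(x - 6) + \delta(x + 6)}{36}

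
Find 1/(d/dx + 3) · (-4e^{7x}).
- \frac{2 e^{7 x}}{5}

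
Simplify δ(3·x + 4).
\frac{\delta(x + 4/3)}{3}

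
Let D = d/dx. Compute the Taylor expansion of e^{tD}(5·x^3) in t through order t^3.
5 t^{3} + 15 t^{2} x + 15 t x^{2} + 5 x^{3}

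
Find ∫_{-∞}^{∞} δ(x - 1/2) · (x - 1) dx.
- \frac{1}{2}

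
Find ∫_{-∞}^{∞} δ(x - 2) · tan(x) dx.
\tan{\left(2 \right)}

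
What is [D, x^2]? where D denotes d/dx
2 x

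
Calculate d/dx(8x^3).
24 x^{2}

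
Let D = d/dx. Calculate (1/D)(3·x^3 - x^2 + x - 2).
\frac{3 x^{4}}{4} - \frac{x^{3}}{3} + \frac{x^{2}}{2} - 2 x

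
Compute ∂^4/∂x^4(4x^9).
12096 x^{5}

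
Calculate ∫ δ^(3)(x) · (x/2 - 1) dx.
0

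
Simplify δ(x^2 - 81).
\frac{\delta(x - 9) + \delta(x + 9)}{18}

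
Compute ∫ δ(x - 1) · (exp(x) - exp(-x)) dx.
2 \sinh{\left(1 \right)}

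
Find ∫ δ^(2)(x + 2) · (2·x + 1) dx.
0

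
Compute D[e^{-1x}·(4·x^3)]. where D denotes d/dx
4 x^{2} \left(3 - x\right) e^{- x}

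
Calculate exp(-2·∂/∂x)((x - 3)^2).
x^{2} - 10 x + 25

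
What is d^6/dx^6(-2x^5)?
0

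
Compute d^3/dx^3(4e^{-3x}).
- 108 e^{- 3 x}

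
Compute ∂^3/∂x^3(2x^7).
420 x^{4}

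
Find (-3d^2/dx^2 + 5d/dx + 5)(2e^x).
14 e^{x}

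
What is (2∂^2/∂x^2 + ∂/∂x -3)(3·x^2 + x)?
- 9 x^{2} + 3 x + 13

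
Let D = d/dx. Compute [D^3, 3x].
9D^{2}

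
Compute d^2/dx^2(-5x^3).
- 30 x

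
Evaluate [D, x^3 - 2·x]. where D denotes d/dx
3 x^{2} - 2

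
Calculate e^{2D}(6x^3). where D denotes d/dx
6 x^{3} + 36 x^{2} + 72 x + 48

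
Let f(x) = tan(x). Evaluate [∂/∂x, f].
\frac{1}{\cos^{2}{\left(x \right)}}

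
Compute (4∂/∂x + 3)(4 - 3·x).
- 9 x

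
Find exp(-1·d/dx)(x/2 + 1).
\frac{x}{2} + \frac{1}{2}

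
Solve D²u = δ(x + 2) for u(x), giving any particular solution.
\frac{|x + 2|}{2}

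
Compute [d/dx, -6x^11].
- 66 x^{10}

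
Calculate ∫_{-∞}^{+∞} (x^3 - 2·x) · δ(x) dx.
0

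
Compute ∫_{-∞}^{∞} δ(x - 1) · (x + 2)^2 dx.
9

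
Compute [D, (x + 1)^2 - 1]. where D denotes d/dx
2 x + 2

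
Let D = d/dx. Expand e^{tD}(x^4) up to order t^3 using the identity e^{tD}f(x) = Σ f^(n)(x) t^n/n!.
x \left(4 t^{3} + 6 t^{2} x + 4 t x^{2} + x^{3}\right)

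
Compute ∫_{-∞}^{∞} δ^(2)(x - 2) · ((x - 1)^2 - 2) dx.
2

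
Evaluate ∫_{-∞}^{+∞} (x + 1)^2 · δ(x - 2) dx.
9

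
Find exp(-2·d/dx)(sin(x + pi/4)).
\sin{\left(x - 2 + \frac{\pi}{4} \right)}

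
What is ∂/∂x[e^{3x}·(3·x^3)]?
9 x^{2} \left(x + 1\right) e^{3 x}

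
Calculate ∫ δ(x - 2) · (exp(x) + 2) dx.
2 + e^{2}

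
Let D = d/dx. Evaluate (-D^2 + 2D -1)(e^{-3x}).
- 16 e^{- 3 x}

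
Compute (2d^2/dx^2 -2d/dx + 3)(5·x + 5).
15 x + 5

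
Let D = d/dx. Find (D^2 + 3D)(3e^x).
12 e^{x}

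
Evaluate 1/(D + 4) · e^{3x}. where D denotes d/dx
\frac{e^{3 x}}{7}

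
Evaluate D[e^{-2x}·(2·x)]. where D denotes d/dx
2 \left(1 - 2 x\right) e^{- 2 x}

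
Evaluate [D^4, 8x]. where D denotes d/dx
32D^{3}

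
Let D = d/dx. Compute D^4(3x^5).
360 x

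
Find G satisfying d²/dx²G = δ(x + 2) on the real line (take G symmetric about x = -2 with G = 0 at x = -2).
\frac{|x + 2|}{2}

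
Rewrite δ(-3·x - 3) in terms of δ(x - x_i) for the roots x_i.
\frac{\delta(x + 1)}{3}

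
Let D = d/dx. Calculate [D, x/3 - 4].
\frac{1}{3}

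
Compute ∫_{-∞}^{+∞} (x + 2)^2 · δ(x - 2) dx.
16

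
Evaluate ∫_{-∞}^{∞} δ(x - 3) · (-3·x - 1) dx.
-10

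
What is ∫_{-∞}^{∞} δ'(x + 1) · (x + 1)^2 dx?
0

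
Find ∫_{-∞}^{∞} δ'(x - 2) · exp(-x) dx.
e^{-2}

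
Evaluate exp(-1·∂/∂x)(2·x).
2 x - 2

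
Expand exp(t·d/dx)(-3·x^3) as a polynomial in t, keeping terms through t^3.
- 3 t^{3} - 9 t^{2} x - 9 t x^{2} - 3 x^{3}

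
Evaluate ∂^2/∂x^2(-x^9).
- 72 x^{7}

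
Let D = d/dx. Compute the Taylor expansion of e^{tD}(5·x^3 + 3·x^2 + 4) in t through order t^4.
5 t^{3} + t^{2} \left(15 x + 3\right) + 3 t x \left(5 x + 2\right) + 5 x^{3} + 3 x^{2} + 4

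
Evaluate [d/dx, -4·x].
-4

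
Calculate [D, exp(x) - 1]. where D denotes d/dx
e^{x}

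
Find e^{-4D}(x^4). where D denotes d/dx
x^{4} - 16 x^{3} + 96 x^{2} - 256 x + 256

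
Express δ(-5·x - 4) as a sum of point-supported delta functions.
\frac{\delta(x + 4/5)}{5}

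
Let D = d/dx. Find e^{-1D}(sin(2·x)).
\sin{\left(2 x - 2 \right)}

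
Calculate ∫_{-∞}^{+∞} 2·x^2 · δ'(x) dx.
0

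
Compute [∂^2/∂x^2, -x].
-2\frac{d}{dx}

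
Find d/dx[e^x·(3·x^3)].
3 x^{2} \left(x + 3\right) e^{x}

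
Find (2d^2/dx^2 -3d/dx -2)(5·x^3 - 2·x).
- 10 x^{3} - 45 x^{2} + 64 x + 6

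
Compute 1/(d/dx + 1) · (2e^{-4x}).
- \frac{2 e^{- 4 x}}{3}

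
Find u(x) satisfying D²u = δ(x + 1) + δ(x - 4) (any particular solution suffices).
\frac{|x + 1|}{2} + \frac{|x - 4|}{2}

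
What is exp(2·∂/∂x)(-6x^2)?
- 6 x^{2} - 24 x - 24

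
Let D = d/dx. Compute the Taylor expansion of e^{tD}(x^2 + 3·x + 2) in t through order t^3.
t^{2} + t \left(2 x + 3\right) + x^{2} + 3 x + 2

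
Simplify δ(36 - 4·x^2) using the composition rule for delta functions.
\frac{\delta(x - 3) + \delta(x + 3)}{24}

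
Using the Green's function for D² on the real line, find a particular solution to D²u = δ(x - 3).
\frac{|x - 3|}{2}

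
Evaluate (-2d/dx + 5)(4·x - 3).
20 x - 23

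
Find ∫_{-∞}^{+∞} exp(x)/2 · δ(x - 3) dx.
\frac{e^{3}}{2}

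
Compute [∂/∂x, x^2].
2 x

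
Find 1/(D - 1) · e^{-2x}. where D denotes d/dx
- \frac{e^{- 2 x}}{3}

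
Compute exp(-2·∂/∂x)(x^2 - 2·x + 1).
x^{2} - 6 x + 9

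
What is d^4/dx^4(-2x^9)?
- 6048 x^{5}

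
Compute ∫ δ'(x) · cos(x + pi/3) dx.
\frac{\sqrt{3}}{2}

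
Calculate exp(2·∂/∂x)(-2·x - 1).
- 2 x - 5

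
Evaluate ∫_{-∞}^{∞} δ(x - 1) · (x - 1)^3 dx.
0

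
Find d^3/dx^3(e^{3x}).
27 e^{3 x}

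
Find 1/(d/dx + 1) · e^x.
\frac{e^{x}}{2}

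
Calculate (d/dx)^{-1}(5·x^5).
\frac{5 x^{6}}{6}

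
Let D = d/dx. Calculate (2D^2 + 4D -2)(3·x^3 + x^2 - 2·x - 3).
- 6 x^{3} + 34 x^{2} + 48 x + 2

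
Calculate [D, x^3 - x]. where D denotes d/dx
3 x^{2} - 1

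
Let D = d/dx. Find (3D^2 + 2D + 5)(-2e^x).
- 20 e^{x}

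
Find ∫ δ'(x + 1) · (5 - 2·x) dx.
2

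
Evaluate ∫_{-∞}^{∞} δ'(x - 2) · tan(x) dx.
- \frac{1}{\cos^{2}{\left(2 \right)}}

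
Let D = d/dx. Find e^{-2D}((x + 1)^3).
x^{3} - 3 x^{2} + 3 x - 1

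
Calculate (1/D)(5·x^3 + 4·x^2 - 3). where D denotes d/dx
\frac{5 x^{4}}{4} + \frac{4 x^{3}}{3} - 3 x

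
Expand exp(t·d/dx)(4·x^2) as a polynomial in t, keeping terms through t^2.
4 t^{2} + 8 t x + 4 x^{2}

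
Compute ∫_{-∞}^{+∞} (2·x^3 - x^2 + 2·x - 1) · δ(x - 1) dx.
2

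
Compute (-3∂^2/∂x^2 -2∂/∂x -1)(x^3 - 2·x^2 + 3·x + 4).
- x^{3} - 4 x^{2} - 13 x + 2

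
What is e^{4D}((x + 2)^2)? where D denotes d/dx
x^{2} + 12 x + 36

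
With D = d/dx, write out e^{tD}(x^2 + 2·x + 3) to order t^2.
t^{2} + 2 t \left(x + 1\right) + x^{2} + 2 x + 3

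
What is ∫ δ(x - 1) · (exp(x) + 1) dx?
1 + e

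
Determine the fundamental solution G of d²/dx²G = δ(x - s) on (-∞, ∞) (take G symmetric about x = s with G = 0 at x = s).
\frac{|x - s|}{2}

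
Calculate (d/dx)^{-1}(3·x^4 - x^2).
\frac{3 x^{5}}{5} - \frac{x^{3}}{3}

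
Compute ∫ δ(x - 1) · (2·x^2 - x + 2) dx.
3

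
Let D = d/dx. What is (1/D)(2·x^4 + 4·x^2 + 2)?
\frac{2 x^{5}}{5} + \frac{4 x^{3}}{3} + 2 x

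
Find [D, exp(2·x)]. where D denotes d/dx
2 e^{2 x}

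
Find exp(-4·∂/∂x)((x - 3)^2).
x^{2} - 14 x + 49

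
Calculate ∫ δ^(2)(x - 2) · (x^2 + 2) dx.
2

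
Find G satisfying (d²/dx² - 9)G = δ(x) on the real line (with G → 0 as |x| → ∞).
-\frac{e^{-3|x|}}{6}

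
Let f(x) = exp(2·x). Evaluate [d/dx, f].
2 e^{2 x}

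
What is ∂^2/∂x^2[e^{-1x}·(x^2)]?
\left(x^{2} - 4 x + 2\right) e^{- x}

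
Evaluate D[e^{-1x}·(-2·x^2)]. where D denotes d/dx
2 x \left(x - 2\right) e^{- x}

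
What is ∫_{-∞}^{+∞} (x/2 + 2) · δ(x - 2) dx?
3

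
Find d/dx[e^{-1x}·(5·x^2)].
5 x \left(2 - x\right) e^{- x}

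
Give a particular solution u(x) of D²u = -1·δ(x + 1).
-\frac{|x + 1|}{2}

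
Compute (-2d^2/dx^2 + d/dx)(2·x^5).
10 x^{3} \left(x - 8\right)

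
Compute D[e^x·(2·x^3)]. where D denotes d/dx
2 x^{2} \left(x + 3\right) e^{x}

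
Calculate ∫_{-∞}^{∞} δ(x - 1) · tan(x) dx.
\tan{\left(1 \right)}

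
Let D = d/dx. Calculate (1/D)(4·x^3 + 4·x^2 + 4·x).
x^{4} + \frac{4 x^{3}}{3} + 2 x^{2}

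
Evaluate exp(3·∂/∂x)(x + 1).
x + 4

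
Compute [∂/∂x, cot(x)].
- \frac{1}{\sin^{2}{\left(x \right)}}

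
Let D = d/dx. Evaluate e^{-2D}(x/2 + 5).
\frac{x}{2} + 4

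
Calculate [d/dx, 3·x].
3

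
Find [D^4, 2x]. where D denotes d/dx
8D^{3}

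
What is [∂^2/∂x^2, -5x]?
-10\frac{d}{dx}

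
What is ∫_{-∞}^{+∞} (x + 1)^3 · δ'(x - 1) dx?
-12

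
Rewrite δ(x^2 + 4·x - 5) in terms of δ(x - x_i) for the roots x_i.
\frac{\delta(x + 5) + \delta(x - 1)}{6}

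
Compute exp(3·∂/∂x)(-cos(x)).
- \cos{\left(x + 3 \right)}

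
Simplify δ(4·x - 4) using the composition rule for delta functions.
\frac{\delta(x - 1)}{4}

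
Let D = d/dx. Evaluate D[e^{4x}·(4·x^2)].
8 x \left(2 x + 1\right) e^{4 x}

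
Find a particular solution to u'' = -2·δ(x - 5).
-|x - 5|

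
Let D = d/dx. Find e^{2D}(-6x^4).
- 6 x^{4} - 48 x^{3} - 144 x^{2} - 192 x - 96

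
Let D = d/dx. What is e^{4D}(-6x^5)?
- 6 x^{5} - 120 x^{4} - 960 x^{3} - 3840 x^{2} - 7680 x - 6144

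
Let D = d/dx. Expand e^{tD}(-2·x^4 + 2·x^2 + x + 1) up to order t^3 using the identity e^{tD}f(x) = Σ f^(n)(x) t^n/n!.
- 8 t^{3} x + t^{2} \left(2 - 12 x^{2}\right) + t \left(- 8 x^{3} + 4 x + 1\right) - 2 x^{4} + 2 x^{2} + x + 1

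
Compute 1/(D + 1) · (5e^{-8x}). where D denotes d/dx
- \frac{5 e^{- 8 x}}{7}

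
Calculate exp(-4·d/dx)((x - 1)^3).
x^{3} - 15 x^{2} + 75 x - 125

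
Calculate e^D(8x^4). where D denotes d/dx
8 x^{4} + 32 x^{3} + 48 x^{2} + 32 x + 8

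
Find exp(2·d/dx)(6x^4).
6 x^{4} + 48 x^{3} + 144 x^{2} + 192 x + 96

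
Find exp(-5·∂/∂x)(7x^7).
7 x^{7} - 245 x^{6} + 3675 x^{5} - 30625 x^{4} + 153125 x^{3} - 459375 x^{2} + 765625 x - 546875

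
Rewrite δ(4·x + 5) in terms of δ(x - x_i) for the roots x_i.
\frac{\delta(x + 5/4)}{4}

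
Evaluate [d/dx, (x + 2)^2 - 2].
2 x + 4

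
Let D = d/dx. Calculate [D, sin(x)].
\cos{\left(x \right)}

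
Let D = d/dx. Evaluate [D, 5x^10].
50 x^{9}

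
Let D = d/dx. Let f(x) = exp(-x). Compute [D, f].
- e^{- x}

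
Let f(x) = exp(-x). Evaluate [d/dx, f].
- e^{- x}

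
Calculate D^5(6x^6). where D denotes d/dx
4320 x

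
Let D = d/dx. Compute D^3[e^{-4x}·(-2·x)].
32 \left(4 x - 3\right) e^{- 4 x}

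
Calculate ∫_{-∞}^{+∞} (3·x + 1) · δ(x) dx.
1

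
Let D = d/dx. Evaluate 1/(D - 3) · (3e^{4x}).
3 e^{4 x}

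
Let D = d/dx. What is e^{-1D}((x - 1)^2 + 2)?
x^{2} - 4 x + 6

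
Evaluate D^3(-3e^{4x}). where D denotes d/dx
- 192 e^{4 x}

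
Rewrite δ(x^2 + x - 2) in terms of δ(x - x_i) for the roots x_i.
\frac{\delta(x + 2) + \delta(x - 1)}{3}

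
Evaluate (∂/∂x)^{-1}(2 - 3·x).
- \frac{3 x^{2}}{2} + 2 x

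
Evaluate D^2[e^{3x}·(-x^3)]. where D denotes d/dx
- 3 x \left(3 x^{2} + 6 x + 2\right) e^{3 x}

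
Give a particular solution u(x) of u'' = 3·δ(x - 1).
\frac{3|x - 1|}{2}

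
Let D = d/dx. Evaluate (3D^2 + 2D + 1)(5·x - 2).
5 x + 8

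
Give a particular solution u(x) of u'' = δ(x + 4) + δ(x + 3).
\frac{|x + 4|}{2} + \frac{|x + 3|}{2}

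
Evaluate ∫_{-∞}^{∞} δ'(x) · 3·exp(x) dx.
-3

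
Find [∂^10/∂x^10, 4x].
40\frac{d^{9}}{dx^{9}}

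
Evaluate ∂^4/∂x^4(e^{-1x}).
e^{- x}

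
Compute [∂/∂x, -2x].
-2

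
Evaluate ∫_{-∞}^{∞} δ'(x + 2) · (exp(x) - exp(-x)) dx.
- 2 \cosh{\left(2 \right)}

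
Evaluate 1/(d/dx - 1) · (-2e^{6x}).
- \frac{2 e^{6 x}}{5}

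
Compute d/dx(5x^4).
20 x^{3}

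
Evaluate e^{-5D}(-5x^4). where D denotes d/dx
- 5 x^{4} + 100 x^{3} - 750 x^{2} + 2500 x - 3125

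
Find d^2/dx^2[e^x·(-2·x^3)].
- 2 x \left(x^{2} + 6 x + 6\right) e^{x}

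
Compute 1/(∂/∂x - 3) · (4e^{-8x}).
- \frac{4 e^{- 8 x}}{11}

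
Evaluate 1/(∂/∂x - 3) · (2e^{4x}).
2 e^{4 x}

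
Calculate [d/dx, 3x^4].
12 x^{3}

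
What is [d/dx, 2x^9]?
18 x^{8}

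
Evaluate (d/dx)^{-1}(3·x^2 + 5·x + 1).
x^{3} + \frac{5 x^{2}}{2} + x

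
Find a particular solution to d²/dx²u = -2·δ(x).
-|x|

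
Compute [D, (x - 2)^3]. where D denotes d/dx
3 \left(x - 2\right)^{2}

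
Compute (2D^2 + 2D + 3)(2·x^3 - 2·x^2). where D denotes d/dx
6 x^{3} + 6 x^{2} + 16 x - 8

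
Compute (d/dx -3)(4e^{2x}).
- 4 e^{2 x}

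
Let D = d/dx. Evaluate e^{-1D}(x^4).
x^{4} - 4 x^{3} + 6 x^{2} - 4 x + 1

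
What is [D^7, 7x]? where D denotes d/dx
49D^{6}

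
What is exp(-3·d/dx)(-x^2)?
- x^{2} + 6 x - 9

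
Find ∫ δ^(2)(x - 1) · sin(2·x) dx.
- 4 \sin{\left(2 \right)}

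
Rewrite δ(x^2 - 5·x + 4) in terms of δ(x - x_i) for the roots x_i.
\frac{\delta(x - 4) + \delta(x - 1)}{3}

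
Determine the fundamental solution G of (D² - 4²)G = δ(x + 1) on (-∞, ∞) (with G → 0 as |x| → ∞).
-\frac{e^{-4|x + 1|}}{8}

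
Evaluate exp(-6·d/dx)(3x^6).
3 x^{6} - 108 x^{5} + 1620 x^{4} - 12960 x^{3} + 58320 x^{2} - 139968 x + 139968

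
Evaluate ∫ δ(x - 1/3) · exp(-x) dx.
e^{- \frac{1}{3}}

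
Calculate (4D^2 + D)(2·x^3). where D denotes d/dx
6 x \left(x + 8\right)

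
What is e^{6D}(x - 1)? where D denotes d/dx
x + 5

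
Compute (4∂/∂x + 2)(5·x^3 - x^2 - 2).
10 x^{3} + 58 x^{2} - 8 x - 4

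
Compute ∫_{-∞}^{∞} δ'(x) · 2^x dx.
- \log{\left(2 \right)}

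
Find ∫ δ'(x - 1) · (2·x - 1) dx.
-2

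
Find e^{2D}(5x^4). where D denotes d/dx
5 x^{4} + 40 x^{3} + 120 x^{2} + 160 x + 80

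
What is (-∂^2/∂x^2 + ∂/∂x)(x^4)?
4 x^{2} \left(x - 3\right)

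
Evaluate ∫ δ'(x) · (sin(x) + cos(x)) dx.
-1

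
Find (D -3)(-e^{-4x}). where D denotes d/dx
7 e^{- 4 x}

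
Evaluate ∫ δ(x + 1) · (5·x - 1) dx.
-6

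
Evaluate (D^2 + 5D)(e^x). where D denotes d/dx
6 e^{x}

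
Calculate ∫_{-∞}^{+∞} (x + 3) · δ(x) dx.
3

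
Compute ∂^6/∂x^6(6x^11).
1995840 x^{5}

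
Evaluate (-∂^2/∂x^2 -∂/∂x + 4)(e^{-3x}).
- 2 e^{- 3 x}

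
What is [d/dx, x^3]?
3 x^{2}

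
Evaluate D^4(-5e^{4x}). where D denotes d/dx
- 1280 e^{4 x}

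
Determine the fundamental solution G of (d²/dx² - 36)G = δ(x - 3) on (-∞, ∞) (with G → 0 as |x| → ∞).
-\frac{e^{-6|x - 3|}}{12}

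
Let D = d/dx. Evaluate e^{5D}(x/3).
\frac{x}{3} + \frac{5}{3}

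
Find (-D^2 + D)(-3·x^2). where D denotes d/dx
6 - 6 x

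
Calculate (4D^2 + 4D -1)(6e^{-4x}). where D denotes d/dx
282 e^{- 4 x}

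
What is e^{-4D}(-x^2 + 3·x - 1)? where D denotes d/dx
- x^{2} + 11 x - 29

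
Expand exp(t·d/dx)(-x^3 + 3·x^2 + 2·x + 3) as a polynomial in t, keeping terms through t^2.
3 t^{2} \left(1 - x\right) + t \left(- 3 x^{2} + 6 x + 2\right) - x^{3} + 3 x^{2} + 2 x + 3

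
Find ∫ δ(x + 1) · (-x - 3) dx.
-2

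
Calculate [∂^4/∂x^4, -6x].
-24\frac{d^{3}}{dx^{3}}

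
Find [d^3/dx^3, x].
3\frac{d^{2}}{dx^{2}}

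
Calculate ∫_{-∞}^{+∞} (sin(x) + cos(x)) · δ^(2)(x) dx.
-1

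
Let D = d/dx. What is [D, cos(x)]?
- \sin{\left(x \right)}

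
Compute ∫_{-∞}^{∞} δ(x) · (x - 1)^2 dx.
1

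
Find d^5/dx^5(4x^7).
10080 x^{2}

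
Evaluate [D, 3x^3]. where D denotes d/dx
9 x^{2}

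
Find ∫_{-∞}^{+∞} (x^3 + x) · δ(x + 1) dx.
-2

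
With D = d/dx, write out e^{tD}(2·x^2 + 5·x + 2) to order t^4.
2 t^{2} + t \left(4 x + 5\right) + 2 x^{2} + 5 x + 2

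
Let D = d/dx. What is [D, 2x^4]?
8 x^{3}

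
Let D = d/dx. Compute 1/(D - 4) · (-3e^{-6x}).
\frac{3 e^{- 6 x}}{10}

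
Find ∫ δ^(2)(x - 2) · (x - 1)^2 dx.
2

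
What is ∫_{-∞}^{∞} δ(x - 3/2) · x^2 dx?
\frac{9}{4}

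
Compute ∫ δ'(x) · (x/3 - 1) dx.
- \frac{1}{3}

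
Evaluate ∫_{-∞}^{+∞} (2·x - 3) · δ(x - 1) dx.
-1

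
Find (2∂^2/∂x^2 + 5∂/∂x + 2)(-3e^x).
- 27 e^{x}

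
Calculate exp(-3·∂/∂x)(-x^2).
- x^{2} + 6 x - 9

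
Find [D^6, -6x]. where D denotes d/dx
-36D^{5}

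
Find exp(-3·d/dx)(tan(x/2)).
\tan{\left(\frac{x}{2} - \frac{3}{2} \right)}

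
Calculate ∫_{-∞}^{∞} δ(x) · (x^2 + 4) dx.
4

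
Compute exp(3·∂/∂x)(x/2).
\frac{x}{2} + \frac{3}{2}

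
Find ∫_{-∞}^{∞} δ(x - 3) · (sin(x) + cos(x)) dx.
\cos{\left(3 \right)} + \sin{\left(3 \right)}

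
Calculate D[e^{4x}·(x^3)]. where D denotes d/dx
x^{2} \left(4 x + 3\right) e^{4 x}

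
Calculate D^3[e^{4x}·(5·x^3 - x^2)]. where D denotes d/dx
\left(320 x^{3} + 656 x^{2} + 264 x + 6\right) e^{4 x}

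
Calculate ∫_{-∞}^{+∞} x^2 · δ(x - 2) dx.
4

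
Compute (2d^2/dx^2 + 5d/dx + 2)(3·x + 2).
6 x + 19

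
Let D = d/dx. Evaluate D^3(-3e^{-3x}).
81 e^{- 3 x}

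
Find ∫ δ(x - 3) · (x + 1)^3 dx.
64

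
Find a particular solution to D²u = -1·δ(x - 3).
-\frac{|x - 3|}{2}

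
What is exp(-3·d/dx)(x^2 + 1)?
x^{2} - 6 x + 10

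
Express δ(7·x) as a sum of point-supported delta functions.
\frac{\delta(x)}{7}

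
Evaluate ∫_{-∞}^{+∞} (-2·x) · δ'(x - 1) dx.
2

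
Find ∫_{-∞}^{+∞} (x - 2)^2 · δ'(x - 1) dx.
2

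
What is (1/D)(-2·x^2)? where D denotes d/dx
- \frac{2 x^{3}}{3}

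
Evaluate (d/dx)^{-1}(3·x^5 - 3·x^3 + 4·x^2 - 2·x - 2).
\frac{x^{6}}{2} - \frac{3 x^{4}}{4} + \frac{4 x^{3}}{3} - x^{2} - 2 x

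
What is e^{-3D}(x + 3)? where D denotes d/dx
x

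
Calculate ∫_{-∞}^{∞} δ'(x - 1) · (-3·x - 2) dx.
3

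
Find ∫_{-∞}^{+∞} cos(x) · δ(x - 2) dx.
\cos{\left(2 \right)}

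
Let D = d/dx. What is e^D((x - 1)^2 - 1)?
x^{2} - 1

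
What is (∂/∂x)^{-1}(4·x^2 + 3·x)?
\frac{4 x^{3}}{3} + \frac{3 x^{2}}{2}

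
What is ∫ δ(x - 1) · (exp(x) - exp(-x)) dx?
2 \sinh{\left(1 \right)}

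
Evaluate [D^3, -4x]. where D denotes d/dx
-12D^{2}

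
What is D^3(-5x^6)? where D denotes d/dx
- 600 x^{3}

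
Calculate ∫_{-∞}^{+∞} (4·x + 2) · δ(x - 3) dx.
14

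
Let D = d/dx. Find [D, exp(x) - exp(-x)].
2 \cosh{\left(x \right)}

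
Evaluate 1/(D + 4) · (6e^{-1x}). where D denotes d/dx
2 e^{- x}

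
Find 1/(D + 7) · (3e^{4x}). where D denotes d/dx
\frac{3 e^{4 x}}{11}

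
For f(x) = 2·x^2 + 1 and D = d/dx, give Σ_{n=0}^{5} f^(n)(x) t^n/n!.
2 t^{2} + 4 t x + 2 x^{2} + 1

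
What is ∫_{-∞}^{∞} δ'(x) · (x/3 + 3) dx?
- \frac{1}{3}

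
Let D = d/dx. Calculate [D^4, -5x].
-20D^{3}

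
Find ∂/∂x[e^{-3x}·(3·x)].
3 \left(1 - 3 x\right) e^{- 3 x}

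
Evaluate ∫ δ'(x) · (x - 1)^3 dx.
-3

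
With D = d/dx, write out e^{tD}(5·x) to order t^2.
5 t + 5 x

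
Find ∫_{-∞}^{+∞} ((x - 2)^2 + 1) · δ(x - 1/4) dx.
\frac{65}{16}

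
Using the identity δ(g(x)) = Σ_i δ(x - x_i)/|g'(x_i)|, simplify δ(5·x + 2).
\frac{\delta(x + 2/5)}{5}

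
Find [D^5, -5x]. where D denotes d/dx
-25D^{4}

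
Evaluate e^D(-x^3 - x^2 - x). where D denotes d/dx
- x^{3} - 4 x^{2} - 6 x - 3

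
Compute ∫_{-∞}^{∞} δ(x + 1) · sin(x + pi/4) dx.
\cos{\left(\frac{\pi}{4} + 1 \right)}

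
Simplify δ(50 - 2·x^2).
\frac{\delta(x - 5) + \delta(x + 5)}{20}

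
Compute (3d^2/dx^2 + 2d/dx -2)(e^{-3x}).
19 e^{- 3 x}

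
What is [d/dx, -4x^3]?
- 12 x^{2}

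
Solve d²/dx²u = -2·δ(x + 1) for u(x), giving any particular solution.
-|x + 1|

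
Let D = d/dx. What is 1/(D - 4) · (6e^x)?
- 2 e^{x}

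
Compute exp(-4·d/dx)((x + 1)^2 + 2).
x^{2} - 6 x + 11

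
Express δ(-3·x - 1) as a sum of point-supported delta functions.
\frac{\delta(x + 1/3)}{3}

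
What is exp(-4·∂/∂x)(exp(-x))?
e^{4 - x}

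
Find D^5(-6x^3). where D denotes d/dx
0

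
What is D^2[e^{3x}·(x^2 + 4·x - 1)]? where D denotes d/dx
\left(9 x^{2} + 48 x + 17\right) e^{3 x}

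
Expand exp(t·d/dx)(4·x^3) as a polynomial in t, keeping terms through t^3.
4 t^{3} + 12 t^{2} x + 12 t x^{2} + 4 x^{3}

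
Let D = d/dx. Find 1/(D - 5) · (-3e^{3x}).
\frac{3 e^{3 x}}{2}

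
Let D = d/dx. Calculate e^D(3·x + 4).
3 x + 7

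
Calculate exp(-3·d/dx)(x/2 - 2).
\frac{x}{2} - \frac{7}{2}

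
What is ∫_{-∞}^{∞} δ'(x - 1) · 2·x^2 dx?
-4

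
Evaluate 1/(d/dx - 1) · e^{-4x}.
- \frac{e^{- 4 x}}{5}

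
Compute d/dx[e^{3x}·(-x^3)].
3 x^{2} \left(- x - 1\right) e^{3 x}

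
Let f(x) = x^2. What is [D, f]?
2 x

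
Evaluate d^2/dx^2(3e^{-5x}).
75 e^{- 5 x}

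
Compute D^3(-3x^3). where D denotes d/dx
-18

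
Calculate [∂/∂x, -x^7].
- 7 x^{6}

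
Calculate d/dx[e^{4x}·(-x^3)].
x^{2} \left(- 4 x - 3\right) e^{4 x}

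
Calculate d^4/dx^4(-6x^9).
- 18144 x^{5}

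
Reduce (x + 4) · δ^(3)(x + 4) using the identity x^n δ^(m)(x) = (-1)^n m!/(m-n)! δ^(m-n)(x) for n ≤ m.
-3\delta^{(2)}(x + 4)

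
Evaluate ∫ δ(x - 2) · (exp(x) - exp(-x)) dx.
2 \sinh{\left(2 \right)}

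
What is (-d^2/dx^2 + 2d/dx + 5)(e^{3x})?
2 e^{3 x}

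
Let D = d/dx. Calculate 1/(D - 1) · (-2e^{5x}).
- \frac{e^{5 x}}{2}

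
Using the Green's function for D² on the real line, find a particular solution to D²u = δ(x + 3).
\frac{|x + 3|}{2}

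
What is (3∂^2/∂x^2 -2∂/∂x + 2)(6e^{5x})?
402 e^{5 x}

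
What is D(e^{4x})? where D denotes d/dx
4 e^{4 x}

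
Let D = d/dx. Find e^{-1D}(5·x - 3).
5 x - 8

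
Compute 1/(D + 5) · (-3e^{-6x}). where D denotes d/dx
3 e^{- 6 x}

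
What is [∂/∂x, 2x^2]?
4 x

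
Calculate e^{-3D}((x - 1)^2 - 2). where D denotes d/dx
x^{2} - 8 x + 14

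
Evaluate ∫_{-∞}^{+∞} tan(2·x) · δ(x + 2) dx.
- \tan{\left(4 \right)}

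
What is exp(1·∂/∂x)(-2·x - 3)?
- 2 x - 5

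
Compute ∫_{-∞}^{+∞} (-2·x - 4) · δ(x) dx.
-4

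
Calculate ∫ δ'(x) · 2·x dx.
-2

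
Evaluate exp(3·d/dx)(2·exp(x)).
2 e^{x + 3}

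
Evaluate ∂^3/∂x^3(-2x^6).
- 240 x^{3}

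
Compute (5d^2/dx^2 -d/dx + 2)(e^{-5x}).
132 e^{- 5 x}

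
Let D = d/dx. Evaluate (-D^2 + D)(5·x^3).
15 x \left(x - 2\right)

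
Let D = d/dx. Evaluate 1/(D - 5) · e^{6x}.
e^{6 x}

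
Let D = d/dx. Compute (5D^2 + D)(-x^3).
3 x \left(- x - 10\right)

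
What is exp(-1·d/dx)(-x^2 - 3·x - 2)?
x \left(- x - 1\right)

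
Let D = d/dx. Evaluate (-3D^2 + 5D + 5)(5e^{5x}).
- 225 e^{5 x}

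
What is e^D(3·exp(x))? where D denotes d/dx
3 e^{x + 1}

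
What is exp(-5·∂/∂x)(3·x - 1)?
3 x - 16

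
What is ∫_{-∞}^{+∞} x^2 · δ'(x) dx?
0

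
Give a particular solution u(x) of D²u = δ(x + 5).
\frac{|x + 5|}{2}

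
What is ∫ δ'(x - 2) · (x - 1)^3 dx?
-3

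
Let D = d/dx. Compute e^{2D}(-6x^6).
- 6 x^{6} - 72 x^{5} - 360 x^{4} - 960 x^{3} - 1440 x^{2} - 1152 x - 384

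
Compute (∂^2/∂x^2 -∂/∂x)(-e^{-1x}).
- 2 e^{- x}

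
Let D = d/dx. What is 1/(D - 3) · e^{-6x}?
- \frac{e^{- 6 x}}{9}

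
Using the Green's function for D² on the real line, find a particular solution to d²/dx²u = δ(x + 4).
\frac{|x + 4|}{2}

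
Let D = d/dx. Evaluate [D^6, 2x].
12D^{5}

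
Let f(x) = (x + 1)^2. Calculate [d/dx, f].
2 x + 2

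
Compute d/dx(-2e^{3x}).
- 6 e^{3 x}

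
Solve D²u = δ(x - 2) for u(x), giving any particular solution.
\frac{|x - 2|}{2}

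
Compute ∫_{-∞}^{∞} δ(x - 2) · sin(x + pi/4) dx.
\sin{\left(\frac{\pi}{4} + 2 \right)}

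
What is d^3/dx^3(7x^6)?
840 x^{3}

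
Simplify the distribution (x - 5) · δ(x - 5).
0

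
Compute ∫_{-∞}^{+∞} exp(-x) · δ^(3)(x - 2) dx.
e^{-2}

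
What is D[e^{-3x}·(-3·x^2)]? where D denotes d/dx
3 x \left(3 x - 2\right) e^{- 3 x}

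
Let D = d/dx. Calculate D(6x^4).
24 x^{3}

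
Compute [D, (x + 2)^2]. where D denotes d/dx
2 x + 4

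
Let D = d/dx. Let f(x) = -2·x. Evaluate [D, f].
-2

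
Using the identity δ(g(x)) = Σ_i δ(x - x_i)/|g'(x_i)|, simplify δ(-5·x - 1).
\frac{\delta(x + 1/5)}{5}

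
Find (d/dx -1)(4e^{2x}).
4 e^{2 x}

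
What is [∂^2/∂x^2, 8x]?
16\frac{d}{dx}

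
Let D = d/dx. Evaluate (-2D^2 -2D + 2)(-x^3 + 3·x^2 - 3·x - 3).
- 2 x^{3} + 12 x^{2} - 6 x - 12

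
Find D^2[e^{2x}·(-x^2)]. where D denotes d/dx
\left(- 4 x^{2} - 8 x - 2\right) e^{2 x}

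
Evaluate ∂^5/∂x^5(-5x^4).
0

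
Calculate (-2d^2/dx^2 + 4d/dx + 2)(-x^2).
- 2 x^{2} - 8 x + 4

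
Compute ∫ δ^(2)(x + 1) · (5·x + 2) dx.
0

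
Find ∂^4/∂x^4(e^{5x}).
625 e^{5 x}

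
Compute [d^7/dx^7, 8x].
56\frac{d^{6}}{dx^{6}}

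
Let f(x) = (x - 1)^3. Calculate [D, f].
3 \left(x - 1\right)^{2}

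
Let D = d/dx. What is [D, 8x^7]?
56 x^{6}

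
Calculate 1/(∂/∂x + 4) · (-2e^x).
- \frac{2 e^{x}}{5}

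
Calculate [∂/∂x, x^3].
3 x^{2}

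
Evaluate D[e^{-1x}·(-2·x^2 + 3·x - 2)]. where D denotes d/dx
\left(2 x^{2} - 7 x + 5\right) e^{- x}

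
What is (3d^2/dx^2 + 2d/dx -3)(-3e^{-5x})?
- 186 e^{- 5 x}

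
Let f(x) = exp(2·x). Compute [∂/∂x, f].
2 e^{2 x}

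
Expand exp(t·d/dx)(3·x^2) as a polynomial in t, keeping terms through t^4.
3 t^{2} + 6 t x + 3 x^{2}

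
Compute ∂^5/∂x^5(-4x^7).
- 10080 x^{2}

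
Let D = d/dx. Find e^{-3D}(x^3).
x^{3} - 9 x^{2} + 27 x - 27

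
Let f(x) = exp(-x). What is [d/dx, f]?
- e^{- x}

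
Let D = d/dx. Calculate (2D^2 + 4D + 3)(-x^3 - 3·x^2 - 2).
- 3 x^{3} - 21 x^{2} - 36 x - 18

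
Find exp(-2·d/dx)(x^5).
x^{5} - 10 x^{4} + 40 x^{3} - 80 x^{2} + 80 x - 32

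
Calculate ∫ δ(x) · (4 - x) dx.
4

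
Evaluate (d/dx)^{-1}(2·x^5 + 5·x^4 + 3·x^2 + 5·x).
\frac{x^{6}}{3} + x^{5} + x^{3} + \frac{5 x^{2}}{2}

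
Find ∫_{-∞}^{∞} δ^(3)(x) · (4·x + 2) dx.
0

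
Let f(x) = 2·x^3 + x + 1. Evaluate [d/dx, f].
6 x^{2} + 1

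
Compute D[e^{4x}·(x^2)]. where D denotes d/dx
2 x \left(2 x + 1\right) e^{4 x}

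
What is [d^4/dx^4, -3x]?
-12\frac{d^{3}}{dx^{3}}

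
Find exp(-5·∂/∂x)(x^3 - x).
x^{3} - 15 x^{2} + 74 x - 120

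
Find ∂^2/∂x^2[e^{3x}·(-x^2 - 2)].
\left(- 9 x^{2} - 12 x - 20\right) e^{3 x}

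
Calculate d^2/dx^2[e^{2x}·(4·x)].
16 \left(x + 1\right) e^{2 x}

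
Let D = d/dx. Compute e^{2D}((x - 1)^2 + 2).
x^{2} + 2 x + 3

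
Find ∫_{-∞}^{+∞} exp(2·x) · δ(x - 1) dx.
e^{2}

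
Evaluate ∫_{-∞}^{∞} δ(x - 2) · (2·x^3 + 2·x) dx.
20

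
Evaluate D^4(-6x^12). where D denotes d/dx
- 71280 x^{8}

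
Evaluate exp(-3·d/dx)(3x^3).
3 x^{3} - 27 x^{2} + 81 x - 81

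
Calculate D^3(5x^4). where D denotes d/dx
120 x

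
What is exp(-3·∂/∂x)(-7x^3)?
- 7 x^{3} + 63 x^{2} - 189 x + 189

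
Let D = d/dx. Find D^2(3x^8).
168 x^{6}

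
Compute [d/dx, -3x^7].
- 21 x^{6}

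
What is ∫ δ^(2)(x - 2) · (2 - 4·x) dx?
0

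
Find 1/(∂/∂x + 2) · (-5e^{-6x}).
\frac{5 e^{- 6 x}}{4}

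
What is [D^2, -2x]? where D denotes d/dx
-4D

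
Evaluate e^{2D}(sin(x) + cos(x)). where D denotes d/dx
\sqrt{2} \sin{\left(x + \frac{\pi}{4} + 2 \right)}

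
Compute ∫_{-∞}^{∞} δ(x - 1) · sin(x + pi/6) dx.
\sin{\left(\frac{\pi}{6} + 1 \right)}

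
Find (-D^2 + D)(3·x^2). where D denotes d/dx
6 x - 6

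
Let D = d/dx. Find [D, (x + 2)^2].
2 x + 4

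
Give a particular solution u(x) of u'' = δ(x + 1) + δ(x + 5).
\frac{|x + 1|}{2} + \frac{|x + 5|}{2}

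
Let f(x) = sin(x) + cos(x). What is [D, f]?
- \sin{\left(x \right)} + \cos{\left(x \right)}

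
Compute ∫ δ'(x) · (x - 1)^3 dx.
-3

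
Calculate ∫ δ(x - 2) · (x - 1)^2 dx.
1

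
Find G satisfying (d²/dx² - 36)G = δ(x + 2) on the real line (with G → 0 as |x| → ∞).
-\frac{e^{-6|x + 2|}}{12}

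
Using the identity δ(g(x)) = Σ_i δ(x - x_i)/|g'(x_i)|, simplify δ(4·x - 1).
\frac{\delta(x - 1/4)}{4}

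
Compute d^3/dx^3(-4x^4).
- 96 x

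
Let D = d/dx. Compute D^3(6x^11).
5940 x^{8}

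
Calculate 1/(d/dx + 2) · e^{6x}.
\frac{e^{6 x}}{8}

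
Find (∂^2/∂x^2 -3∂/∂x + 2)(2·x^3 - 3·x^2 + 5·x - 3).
4 x^{3} - 24 x^{2} + 40 x - 27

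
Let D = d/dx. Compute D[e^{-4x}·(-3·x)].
3 \left(4 x - 1\right) e^{- 4 x}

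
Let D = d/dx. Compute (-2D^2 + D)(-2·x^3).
6 x \left(4 - x\right)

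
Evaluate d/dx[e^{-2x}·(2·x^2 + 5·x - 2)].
\left(- 4 x^{2} - 6 x + 9\right) e^{- 2 x}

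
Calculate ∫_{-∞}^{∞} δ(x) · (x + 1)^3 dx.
1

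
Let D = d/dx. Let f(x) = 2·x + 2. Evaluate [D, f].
2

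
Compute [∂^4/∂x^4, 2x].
8\frac{d^{3}}{dx^{3}}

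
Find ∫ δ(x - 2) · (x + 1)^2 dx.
9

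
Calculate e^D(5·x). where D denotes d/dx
5 x + 5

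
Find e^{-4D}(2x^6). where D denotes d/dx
2 x^{6} - 48 x^{5} + 480 x^{4} - 2560 x^{3} + 7680 x^{2} - 12288 x + 8192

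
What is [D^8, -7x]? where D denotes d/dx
-56D^{7}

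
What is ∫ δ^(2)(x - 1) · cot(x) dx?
\frac{2 \cot{\left(1 \right)}}{\sin^{2}{\left(1 \right)}}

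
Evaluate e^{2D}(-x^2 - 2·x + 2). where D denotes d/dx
- x^{2} - 6 x - 6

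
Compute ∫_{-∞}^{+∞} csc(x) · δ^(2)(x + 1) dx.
- \left(2 \cot^{2}{\left(1 \right)} + 1\right) \csc{\left(1 \right)}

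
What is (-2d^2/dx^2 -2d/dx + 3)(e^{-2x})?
- e^{- 2 x}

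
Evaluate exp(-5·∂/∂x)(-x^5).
- x^{5} + 25 x^{4} - 250 x^{3} + 1250 x^{2} - 3125 x + 3125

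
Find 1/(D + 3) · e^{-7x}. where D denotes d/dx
- \frac{e^{- 7 x}}{4}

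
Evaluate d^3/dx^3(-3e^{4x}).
- 192 e^{4 x}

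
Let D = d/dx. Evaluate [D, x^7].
7 x^{6}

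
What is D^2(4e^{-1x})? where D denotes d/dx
4 e^{- x}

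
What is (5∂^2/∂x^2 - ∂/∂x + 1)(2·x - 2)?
2 x - 4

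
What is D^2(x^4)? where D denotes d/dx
12 x^{2}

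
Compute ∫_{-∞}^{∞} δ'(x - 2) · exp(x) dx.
- e^{2}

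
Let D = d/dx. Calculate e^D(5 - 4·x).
1 - 4 x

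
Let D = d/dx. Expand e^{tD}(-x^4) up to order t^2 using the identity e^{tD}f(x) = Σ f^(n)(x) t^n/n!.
x^{2} \left(- 6 t^{2} - 4 t x - x^{2}\right)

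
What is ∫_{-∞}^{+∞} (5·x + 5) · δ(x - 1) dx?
10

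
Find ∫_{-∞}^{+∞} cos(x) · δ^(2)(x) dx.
-1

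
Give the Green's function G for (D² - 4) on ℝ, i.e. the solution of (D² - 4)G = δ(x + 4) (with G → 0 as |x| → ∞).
-\frac{e^{-2|x + 4|}}{4}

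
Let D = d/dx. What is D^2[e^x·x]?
\left(x + 2\right) e^{x}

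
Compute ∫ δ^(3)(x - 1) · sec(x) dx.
- \left(5 + 6 \tan^{2}{\left(1 \right)}\right) \tan{\left(1 \right)} \sec{\left(1 \right)}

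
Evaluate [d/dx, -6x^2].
- 12 x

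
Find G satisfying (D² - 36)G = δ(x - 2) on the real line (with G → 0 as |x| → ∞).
-\frac{e^{-6|x - 2|}}{12}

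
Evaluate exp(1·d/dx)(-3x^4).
- 3 x^{4} - 12 x^{3} - 18 x^{2} - 12 x - 3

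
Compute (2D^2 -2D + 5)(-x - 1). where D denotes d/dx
- 5 x - 3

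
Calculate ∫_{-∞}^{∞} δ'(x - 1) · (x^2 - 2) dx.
-2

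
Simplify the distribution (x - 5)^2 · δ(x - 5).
0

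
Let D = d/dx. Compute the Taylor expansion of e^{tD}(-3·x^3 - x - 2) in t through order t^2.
- 9 t^{2} x - t \left(9 x^{2} + 1\right) - 3 x^{3} - x - 2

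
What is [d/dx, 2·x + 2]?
2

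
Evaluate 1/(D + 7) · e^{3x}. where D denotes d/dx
\frac{e^{3 x}}{10}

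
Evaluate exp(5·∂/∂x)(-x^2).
- x^{2} - 10 x - 25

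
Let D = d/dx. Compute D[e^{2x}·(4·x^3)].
x^{2} \left(8 x + 12\right) e^{2 x}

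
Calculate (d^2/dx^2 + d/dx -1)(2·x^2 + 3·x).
- 2 x^{2} + x + 7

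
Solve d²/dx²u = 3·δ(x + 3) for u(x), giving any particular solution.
\frac{3|x + 3|}{2}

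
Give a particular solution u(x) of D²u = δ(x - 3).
\frac{|x - 3|}{2}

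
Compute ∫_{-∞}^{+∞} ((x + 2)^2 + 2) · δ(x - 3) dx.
27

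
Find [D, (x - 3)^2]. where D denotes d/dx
2 x - 6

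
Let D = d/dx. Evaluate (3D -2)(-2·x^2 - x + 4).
4 x^{2} - 10 x - 11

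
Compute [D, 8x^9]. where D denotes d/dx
72 x^{8}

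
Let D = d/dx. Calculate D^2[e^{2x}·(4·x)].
16 \left(x + 1\right) e^{2 x}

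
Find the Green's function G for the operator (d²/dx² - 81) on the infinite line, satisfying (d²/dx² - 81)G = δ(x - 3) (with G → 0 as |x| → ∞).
-\frac{e^{-9|x - 3|}}{18}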